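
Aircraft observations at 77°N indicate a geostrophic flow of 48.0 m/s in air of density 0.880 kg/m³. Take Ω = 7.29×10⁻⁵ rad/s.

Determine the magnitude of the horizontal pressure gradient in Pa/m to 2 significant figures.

6.0×10⁻³ Pa/m

Coriolis parameter at 77°N:
f = 2Ω sin φ = 2 × 7.29×10⁻⁵ × sin 77° = 1.42×10⁻⁴ s⁻¹
Geostrophic balance rearranged: |∂P/∂n| = f ρ V_g
|∂P/∂n| = 1.42×10⁻⁴ × 0.880 × 48.0 = 6.00×10⁻³ Pa/m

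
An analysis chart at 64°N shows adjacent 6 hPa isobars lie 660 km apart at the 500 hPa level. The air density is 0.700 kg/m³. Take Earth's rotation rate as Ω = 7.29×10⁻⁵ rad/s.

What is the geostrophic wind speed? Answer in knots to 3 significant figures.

19.3 knots

Coriolis parameter at 64°N:
f = 2Ω sin φ = 2 × 7.29×10⁻⁵ × sin 64° = 1.31×10⁻⁴ s⁻¹
Pressure gradient: |∂P/∂n| = 600 Pa / 660000 m = 9.09×10⁻⁴ Pa/m
Geostrophic balance (pressure-gradient force = Coriolis force):
V_g = (1/(fρ)) |∂P/∂n| = 9.09×10⁻⁴ / (1.31×10⁻⁴ × 0.700) = 9.91 m/s
Converting: 9.91 m/s × 1.944 = 19.3 knots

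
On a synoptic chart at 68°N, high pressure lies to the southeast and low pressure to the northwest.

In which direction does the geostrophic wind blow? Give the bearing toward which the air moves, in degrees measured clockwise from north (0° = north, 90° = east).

The pressure-gradient force points toward the northwest (bearing 315°).
Geostrophic balance: in the Northern Hemisphere the Coriolis force deflects motion to the right, so the geostrophic wind blows 90° to the right of the pressure-gradient force (low pressure on the left).
Rotating 315° by 90° clockwise gives 045° — the wind blows toward the northeast.

045°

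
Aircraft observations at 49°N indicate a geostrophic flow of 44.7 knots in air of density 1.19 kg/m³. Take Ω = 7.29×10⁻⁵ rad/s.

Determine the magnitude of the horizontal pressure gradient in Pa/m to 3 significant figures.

Coriolis parameter at 49°N:
f = 2Ω sin φ = 2 × 7.29×10⁻⁵ × sin 49° = 1.10×10⁻⁴ s⁻¹
Wind speed in SI: 44.7 knots = 23.0 m/s
Geostrophic balance rearranged: |∂P/∂n| = f ρ V_g
|∂P/∂n| = 1.10×10⁻⁴ × 1.19 × 23.0 = 3.01×10⁻³ Pa/m

3.01×10⁻³ Pa/m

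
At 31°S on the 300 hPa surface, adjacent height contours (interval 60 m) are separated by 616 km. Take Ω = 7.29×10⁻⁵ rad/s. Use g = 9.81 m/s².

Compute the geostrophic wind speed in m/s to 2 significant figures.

Coriolis parameter at 31°S:
f = 2Ω sin φ = 2 × 7.29×10⁻⁵ × sin 31° = 7.51×10⁻⁵ s⁻¹
Height gradient: |∂Z/∂n| = 60 m / 616000 m = 9.74×10⁻⁵
On a pressure surface, geostrophic balance gives V_g = (g/f)|∂Z/∂n|:
V_g = 9.81 × 9.74×10⁻⁵ / 7.51×10⁻⁵ = 12.7 m/s

13 m/s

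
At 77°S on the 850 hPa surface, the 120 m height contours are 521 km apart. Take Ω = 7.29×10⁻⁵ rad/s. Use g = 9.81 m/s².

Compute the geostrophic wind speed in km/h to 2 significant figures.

Coriolis parameter at 77°S:
f = 2Ω sin φ = 2 × 7.29×10⁻⁵ × sin 77° = 1.42×10⁻⁴ s⁻¹
Height gradient: |∂Z/∂n| = 120 m / 521000 m = 2.30×10⁻⁴
On a pressure surface, geostrophic balance gives V_g = (g/f)|∂Z/∂n|:
V_g = 9.81 × 2.30×10⁻⁴ / 1.42×10⁻⁴ = 15.9 m/s
Converting: 15.9 m/s × 3.6 = 57 km/h

57 km/h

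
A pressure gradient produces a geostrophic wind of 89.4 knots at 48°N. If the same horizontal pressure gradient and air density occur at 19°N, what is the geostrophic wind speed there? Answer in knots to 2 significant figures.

With the same pressure gradient and density, V_g ∝ 1/f ∝ 1/sin φ.
V₂ = V₁ · sin φ₁ / sin φ₂ = 89.4 × sin 48° / sin 19°
V₂ = 89.4 × 0.7431/0.3256 = 200 knots

200 knots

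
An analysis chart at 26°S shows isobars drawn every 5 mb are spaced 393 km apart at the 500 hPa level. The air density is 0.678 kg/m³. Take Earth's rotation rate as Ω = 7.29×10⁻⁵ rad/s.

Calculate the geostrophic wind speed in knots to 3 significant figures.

57.1 knots

Coriolis parameter at 26°S:
f = 2Ω sin φ = 2 × 7.29×10⁻⁵ × sin 26° = 6.39×10⁻⁵ s⁻¹
Pressure gradient: |∂P/∂n| = 500 Pa / 393000 m = 1.27×10⁻³ Pa/m
Geostrophic balance (pressure-gradient force = Coriolis force):
V_g = (1/(fρ)) |∂P/∂n| = 1.27×10⁻³ / (6.39×10⁻⁵ × 0.678) = 29.4 m/s
Converting: 29.4 m/s × 1.944 = 57.1 knots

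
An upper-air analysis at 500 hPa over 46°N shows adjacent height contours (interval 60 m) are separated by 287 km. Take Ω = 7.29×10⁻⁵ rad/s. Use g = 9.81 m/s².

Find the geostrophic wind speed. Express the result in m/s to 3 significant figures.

Coriolis parameter at 46°N:
f = 2Ω sin φ = 2 × 7.29×10⁻⁵ × sin 46° = 1.05×10⁻⁴ s⁻¹
Height gradient: |∂Z/∂n| = 60 m / 287000 m = 2.09×10⁻⁴
On a pressure surface, geostrophic balance gives V_g = (g/f)|∂Z/∂n|:
V_g = 9.81 × 2.09×10⁻⁴ / 1.05×10⁻⁴ = 19.6 m/s

19.6 m/s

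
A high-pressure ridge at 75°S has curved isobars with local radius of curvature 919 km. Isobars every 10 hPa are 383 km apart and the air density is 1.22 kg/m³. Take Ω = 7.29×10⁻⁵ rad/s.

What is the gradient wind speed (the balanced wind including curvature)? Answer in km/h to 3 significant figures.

63.3 km/h

Coriolis parameter at 75°S:
f = 2Ω sin φ = 2 × 7.29×10⁻⁵ × sin 75° = 1.41×10⁻⁴ s⁻¹
Pressure gradient: |∂P/∂n| = 1000 Pa / 383000 m = 2.61×10⁻³ Pa/m
Geostrophic speed: V_g = |∂P/∂n|/(fρ) = 2.61×10⁻³/(1.41×10⁻⁴ × 1.22) = 15.2 m/s
Around a high, pressure-gradient force acts outward with centrifugal, so Coriolis balances both:
fV = (1/ρ)|∂P/∂n| + V²/R  →  V² − fR·V + fR·V_g = 0
With fR = 1.41×10⁻⁴ × 919×10³ m = 129 m/s:
V = [fR − √((fR)² − 4 fR V_g)]/2 = [129 − √(129² − 4×129×15.2)]/2 = 17.6 m/s
Supergeostrophic (V > V_g = 15.2 m/s), as expected around a high.
Converting: 17.6 m/s × 3.6 = 63.3 km/h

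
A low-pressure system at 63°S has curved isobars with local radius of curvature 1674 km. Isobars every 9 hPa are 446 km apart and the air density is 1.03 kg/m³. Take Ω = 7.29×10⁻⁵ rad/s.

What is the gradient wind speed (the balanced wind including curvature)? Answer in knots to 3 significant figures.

Coriolis parameter at 63°S:
f = 2Ω sin φ = 2 × 7.29×10⁻⁵ × sin 63° = 1.30×10⁻⁴ s⁻¹
Pressure gradient: |∂P/∂n| = 900 Pa / 446000 m = 2.02×10⁻³ Pa/m
Geostrophic speed: V_g = |∂P/∂n|/(fρ) = 2.02×10⁻³/(1.30×10⁻⁴ × 1.03) = 15.1 m/s
Around a low, centrifugal force acts outward with Coriolis, so pressure-gradient force balances both:
(1/ρ)|∂P/∂n| = fV + V²/R  →  V² + fR·V − fR·V_g = 0
With fR = 1.30×10⁻⁴ × 1674×10³ m = 217 m/s:
V = [−fR + √((fR)² + 4 fR V_g)]/2 = [−217 + √(217² + 4×217×15.1)]/2 = 14.2 m/s
Subgeostrophic (V < V_g = 15.1 m/s), as expected around a low.
Converting: 14.2 m/s × 1.944 = 27.5 knots

27.5 knots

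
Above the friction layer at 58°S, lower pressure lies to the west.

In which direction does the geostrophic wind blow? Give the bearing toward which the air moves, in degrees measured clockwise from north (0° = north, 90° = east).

The pressure-gradient force points toward the west (bearing 270°).
Geostrophic balance: in the Southern Hemisphere the Coriolis force deflects motion to the left, so the geostrophic wind blows 90° to the left of the pressure-gradient force (low pressure on the right).
Rotating 270° by 90° counterclockwise gives 180° — the wind blows toward the south.

180°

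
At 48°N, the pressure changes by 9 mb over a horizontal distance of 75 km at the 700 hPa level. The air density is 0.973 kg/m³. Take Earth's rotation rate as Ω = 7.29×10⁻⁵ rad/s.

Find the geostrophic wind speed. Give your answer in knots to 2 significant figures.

220 knots

Coriolis parameter at 48°N:
f = 2Ω sin φ = 2 × 7.29×10⁻⁵ × sin 48° = 1.08×10⁻⁴ s⁻¹
Pressure gradient: |∂P/∂n| = 900 Pa / 75000 m = 1.20×10⁻² Pa/m
Geostrophic balance (pressure-gradient force = Coriolis force):
V_g = (1/(fρ)) |∂P/∂n| = 1.20×10⁻² / (1.08×10⁻⁴ × 0.973) = 114 m/s
Converting: 114 m/s × 1.944 = 220 knots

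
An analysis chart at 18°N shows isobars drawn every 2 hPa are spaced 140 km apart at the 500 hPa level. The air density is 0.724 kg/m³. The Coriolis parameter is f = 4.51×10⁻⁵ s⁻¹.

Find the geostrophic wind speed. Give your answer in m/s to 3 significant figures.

Pressure gradient: |∂P/∂n| = 200 Pa / 140000 m = 1.43×10⁻³ Pa/m
Geostrophic balance (pressure-gradient force = Coriolis force):
V_g = (1/(fρ)) |∂P/∂n| = 1.43×10⁻³ / (4.51×10⁻⁵ × 0.724) = 43.8 m/s

43.8 m/s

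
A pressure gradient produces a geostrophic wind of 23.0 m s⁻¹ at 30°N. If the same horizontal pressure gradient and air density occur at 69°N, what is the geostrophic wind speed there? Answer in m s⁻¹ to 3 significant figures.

With the same pressure gradient and density, V_g ∝ 1/f ∝ 1/sin φ.
V₂ = V₁ · sin φ₁ / sin φ₂ = 23.0 × sin 30° / sin 69°
V₂ = 23.0 × 0.5000/0.9336 = 12.3 m s⁻¹

12.3 m s⁻¹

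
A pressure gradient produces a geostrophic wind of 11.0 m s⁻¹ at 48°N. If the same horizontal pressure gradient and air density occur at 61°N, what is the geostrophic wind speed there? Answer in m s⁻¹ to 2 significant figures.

9.3 m s⁻¹

With the same pressure gradient and density, V_g ∝ 1/f ∝ 1/sin φ.
V₂ = V₁ · sin φ₁ / sin φ₂ = 11.0 × sin 48° / sin 61°
V₂ = 11.0 × 0.7431/0.8746 = 9.3 m s⁻¹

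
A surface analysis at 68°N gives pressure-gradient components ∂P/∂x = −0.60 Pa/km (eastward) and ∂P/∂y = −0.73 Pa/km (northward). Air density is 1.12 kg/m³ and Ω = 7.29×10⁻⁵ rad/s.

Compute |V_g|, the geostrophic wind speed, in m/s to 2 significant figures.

6.2 m/s

Coriolis parameter at 68°N:
f = 2Ω sin φ = 2 × 7.29×10⁻⁵ × sin 68° = 1.35×10⁻⁴ s⁻¹
Component geostrophic relations (x east, y north):
u_g = −(1/(fρ)) ∂P/∂y,  v_g = (1/(fρ)) ∂P/∂x
u_g = −(−0.73×10⁻³)/(1.35×10⁻⁴ × 1.12) = 4.82 m/s;  v_g = (−0.60×10⁻³)/(1.35×10⁻⁴ × 1.12) = −3.96 m/s
|V_g| = √(u_g² + v_g²) = 6.24 m/s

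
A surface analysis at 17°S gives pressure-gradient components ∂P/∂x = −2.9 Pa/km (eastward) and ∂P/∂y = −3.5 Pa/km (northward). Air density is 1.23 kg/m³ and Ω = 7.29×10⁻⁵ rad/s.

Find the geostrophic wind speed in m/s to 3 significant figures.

Coriolis parameter at 17°S:
f = 2Ω sin φ = 2 × 7.29×10⁻⁵ × sin 17° = 4.26×10⁻⁵ s⁻¹
In the Southern Hemisphere f is negative: f = −4.26×10⁻⁵ s⁻¹.
Component geostrophic relations (x east, y north):
u_g = −(1/(fρ)) ∂P/∂y,  v_g = (1/(fρ)) ∂P/∂x
u_g = −(−3.5×10⁻³)/(−4.26×10⁻⁵ × 1.23) = −66.8 m/s;  v_g = (−2.9×10⁻³)/(−4.26×10⁻⁵ × 1.23) = 55.3 m/s
|V_g| = √(u_g² + v_g²) = 86.7 m/s

86.7 m/s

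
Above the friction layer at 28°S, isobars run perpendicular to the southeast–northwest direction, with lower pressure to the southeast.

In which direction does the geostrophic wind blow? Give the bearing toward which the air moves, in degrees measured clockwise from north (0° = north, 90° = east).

045°

The pressure-gradient force points toward the southeast (bearing 135°).
Geostrophic balance: in the Southern Hemisphere the Coriolis force deflects motion to the left, so the geostrophic wind blows 90° to the left of the pressure-gradient force (low pressure on the right).
Rotating 135° by 90° counterclockwise gives 045° — the wind blows toward the northeast.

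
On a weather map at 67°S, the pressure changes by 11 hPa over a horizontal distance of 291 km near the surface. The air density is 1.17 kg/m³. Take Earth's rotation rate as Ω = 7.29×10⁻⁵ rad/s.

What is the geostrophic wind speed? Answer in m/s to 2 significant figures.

Coriolis parameter at 67°S:
f = 2Ω sin φ = 2 × 7.29×10⁻⁵ × sin 67° = 1.34×10⁻⁴ s⁻¹
Pressure gradient: |∂P/∂n| = 1100 Pa / 291000 m = 3.78×10⁻³ Pa/m
Geostrophic balance (pressure-gradient force = Coriolis force):
V_g = (1/(fρ)) |∂P/∂n| = 3.78×10⁻³ / (1.34×10⁻⁴ × 1.17) = 24.1 m/s

24 m/s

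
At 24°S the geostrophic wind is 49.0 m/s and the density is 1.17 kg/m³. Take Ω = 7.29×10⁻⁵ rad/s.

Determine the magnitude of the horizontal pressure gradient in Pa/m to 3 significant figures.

3.40×10⁻³ Pa/m

Coriolis parameter at 24°S:
f = 2Ω sin φ = 2 × 7.29×10⁻⁵ × sin 24° = 5.93×10⁻⁵ s⁻¹
Geostrophic balance rearranged: |∂P/∂n| = f ρ V_g
|∂P/∂n| = 5.93×10⁻⁵ × 1.17 × 49.0 = 3.40×10⁻³ Pa/m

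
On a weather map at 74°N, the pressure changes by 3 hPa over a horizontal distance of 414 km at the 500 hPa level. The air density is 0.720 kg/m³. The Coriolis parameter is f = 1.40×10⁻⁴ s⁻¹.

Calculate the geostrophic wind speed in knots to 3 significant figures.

14.0 knots

Pressure gradient: |∂P/∂n| = 300 Pa / 414000 m = 7.25×10⁻⁴ Pa/m
Geostrophic balance (pressure-gradient force = Coriolis force):
V_g = (1/(fρ)) |∂P/∂n| = 7.25×10⁻⁴ / (1.40×10⁻⁴ × 0.720) = 7.19 m/s
Converting: 7.19 m/s × 1.944 = 14.0 knots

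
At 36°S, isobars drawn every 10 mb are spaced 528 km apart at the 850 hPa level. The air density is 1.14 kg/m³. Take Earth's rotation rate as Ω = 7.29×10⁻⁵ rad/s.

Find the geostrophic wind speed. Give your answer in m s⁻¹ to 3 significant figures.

19.4 m s⁻¹

Coriolis parameter at 36°S:
f = 2Ω sin φ = 2 × 7.29×10⁻⁵ × sin 36° = 8.57×10⁻⁵ s⁻¹
Pressure gradient: |∂P/∂n| = 1000 Pa / 528000 m = 1.89×10⁻³ Pa/m
Geostrophic balance (pressure-gradient force = Coriolis force):
V_g = (1/(fρ)) |∂P/∂n| = 1.89×10⁻³ / (8.57×10⁻⁵ × 1.14) = 19.4 m/s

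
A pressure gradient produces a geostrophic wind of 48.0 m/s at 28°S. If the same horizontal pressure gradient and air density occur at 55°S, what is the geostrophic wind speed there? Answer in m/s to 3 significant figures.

With the same pressure gradient and density, V_g ∝ 1/f ∝ 1/sin φ.
V₂ = V₁ · sin φ₁ / sin φ₂ = 48.0 × sin 28° / sin 55°
V₂ = 48.0 × 0.4695/0.8192 = 27.5 m/s

27.5 m/s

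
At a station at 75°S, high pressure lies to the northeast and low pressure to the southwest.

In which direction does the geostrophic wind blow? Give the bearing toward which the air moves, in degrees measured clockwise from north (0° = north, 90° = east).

135°

The pressure-gradient force points toward the southwest (bearing 225°).
Geostrophic balance: in the Southern Hemisphere the Coriolis force deflects motion to the left, so the geostrophic wind blows 90° to the left of the pressure-gradient force (low pressure on the right).
Rotating 225° by 90° counterclockwise gives 135° — the wind blows toward the southeast.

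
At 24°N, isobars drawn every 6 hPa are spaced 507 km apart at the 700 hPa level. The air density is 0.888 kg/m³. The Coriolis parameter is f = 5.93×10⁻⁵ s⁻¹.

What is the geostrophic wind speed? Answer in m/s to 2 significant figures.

22 m/s

Pressure gradient: |∂P/∂n| = 600 Pa / 507000 m = 1.18×10⁻³ Pa/m
Geostrophic balance (pressure-gradient force = Coriolis force):
V_g = (1/(fρ)) |∂P/∂n| = 1.18×10⁻³ / (5.93×10⁻⁵ × 0.888) = 22.5 m/s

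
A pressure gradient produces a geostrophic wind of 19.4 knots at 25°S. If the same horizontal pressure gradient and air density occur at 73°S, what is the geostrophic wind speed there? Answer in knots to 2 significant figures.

8.6 knots

With the same pressure gradient and density, V_g ∝ 1/f ∝ 1/sin φ.
V₂ = V₁ · sin φ₁ / sin φ₂ = 19.4 × sin 25° / sin 73°
V₂ = 19.4 × 0.4226/0.9563 = 8.6 knots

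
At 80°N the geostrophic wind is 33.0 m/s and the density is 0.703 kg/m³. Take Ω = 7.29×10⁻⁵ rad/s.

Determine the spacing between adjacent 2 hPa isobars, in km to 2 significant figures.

60 km

Coriolis parameter at 80°N:
f = 2Ω sin φ = 2 × 7.29×10⁻⁵ × sin 80° = 1.44×10⁻⁴ s⁻¹
Geostrophic balance rearranged: |∂P/∂n| = f ρ V_g
|∂P/∂n| = 1.44×10⁻⁴ × 0.703 × 33.0 = 3.33×10⁻³ Pa/m
Isobar spacing: Δn = ΔP/|∂P/∂n| = 200 Pa / 3.33×10⁻³ Pa/m = 60042 m ≈ 60 km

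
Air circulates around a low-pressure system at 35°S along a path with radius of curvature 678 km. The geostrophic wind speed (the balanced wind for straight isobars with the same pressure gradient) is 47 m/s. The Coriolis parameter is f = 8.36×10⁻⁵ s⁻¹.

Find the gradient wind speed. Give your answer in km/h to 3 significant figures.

110 km/h

Around a low, centrifugal force acts outward with Coriolis, so pressure-gradient force balances both:
(1/ρ)|∂P/∂n| = fV + V²/R  →  V² + fR·V − fR·V_g = 0
With fR = 8.36×10⁻⁵ × 678×10³ m = 56.7 m/s:
V = [−fR + √((fR)² + 4 fR V_g)]/2 = [−56.7 + √(56.7² + 4×56.7×47)]/2 = 30.5 m/s
Subgeostrophic (V < V_g = 47 m/s), as expected around a low.
Converting: 30.5 m/s × 3.6 = 110 km/h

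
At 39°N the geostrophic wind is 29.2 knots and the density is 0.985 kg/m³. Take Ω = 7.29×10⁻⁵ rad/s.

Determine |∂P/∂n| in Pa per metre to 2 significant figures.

1.4×10⁻³ Pa/m

Coriolis parameter at 39°N:
f = 2Ω sin φ = 2 × 7.29×10⁻⁵ × sin 39° = 9.18×10⁻⁵ s⁻¹
Wind speed in SI: 29.2 knots = 15.0 m/s
Geostrophic balance rearranged: |∂P/∂n| = f ρ V_g
|∂P/∂n| = 9.18×10⁻⁵ × 0.985 × 15.0 = 1.36×10⁻³ Pa/m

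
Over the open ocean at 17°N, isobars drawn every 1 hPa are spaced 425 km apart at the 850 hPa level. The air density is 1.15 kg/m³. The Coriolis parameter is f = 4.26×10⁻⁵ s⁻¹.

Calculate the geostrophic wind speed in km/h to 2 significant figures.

Pressure gradient: |∂P/∂n| = 100 Pa / 425000 m = 2.35×10⁻⁴ Pa/m
Geostrophic balance (pressure-gradient force = Coriolis force):
V_g = (1/(fρ)) |∂P/∂n| = 2.35×10⁻⁴ / (4.26×10⁻⁵ × 1.15) = 4.80 m/s
Converting: 4.80 m/s × 3.6 = 17 km/h

17 km/h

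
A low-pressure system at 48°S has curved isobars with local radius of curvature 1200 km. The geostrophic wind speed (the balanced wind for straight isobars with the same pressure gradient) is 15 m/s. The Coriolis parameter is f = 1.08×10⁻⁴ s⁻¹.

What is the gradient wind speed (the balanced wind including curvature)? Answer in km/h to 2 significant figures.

49 km/h

Around a low, centrifugal force acts outward with Coriolis, so pressure-gradient force balances both:
(1/ρ)|∂P/∂n| = fV + V²/R  →  V² + fR·V − fR·V_g = 0
With fR = 1.08×10⁻⁴ × 1200×10³ m = 130 m/s:
V = [−fR + √((fR)² + 4 fR V_g)]/2 = [−130 + √(130² + 4×130×15)]/2 = 13.6 m/s
Subgeostrophic (V < V_g = 15 m/s), as expected around a low.
Converting: 13.6 m/s × 3.6 = 49 km/h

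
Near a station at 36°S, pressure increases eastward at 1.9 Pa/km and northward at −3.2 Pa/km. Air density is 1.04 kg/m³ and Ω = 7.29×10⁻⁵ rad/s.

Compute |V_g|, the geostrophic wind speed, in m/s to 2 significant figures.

Coriolis parameter at 36°S:
f = 2Ω sin φ = 2 × 7.29×10⁻⁵ × sin 36° = 8.57×10⁻⁵ s⁻¹
In the Southern Hemisphere f is negative: f = −8.57×10⁻⁵ s⁻¹.
Component geostrophic relations (x east, y north):
u_g = −(1/(fρ)) ∂P/∂y,  v_g = (1/(fρ)) ∂P/∂x
u_g = −(−3.2×10⁻³)/(−8.57×10⁻⁵ × 1.04) = −35.9 m/s;  v_g = (1.9×10⁻³)/(−8.57×10⁻⁵ × 1.04) = −21.3 m/s
|V_g| = √(u_g² + v_g²) = 41.8 m/s

42 m/s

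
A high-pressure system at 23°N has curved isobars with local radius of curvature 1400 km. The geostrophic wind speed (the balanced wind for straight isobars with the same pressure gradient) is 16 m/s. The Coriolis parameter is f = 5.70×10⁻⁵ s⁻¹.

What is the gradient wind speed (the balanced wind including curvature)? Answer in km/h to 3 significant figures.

79.7 km/h

Around a high, pressure-gradient force acts outward with centrifugal, so Coriolis balances both:
fV = (1/ρ)|∂P/∂n| + V²/R  →  V² − fR·V + fR·V_g = 0
With fR = 5.70×10⁻⁵ × 1400×10³ m = 79.8 m/s:
V = [fR − √((fR)² − 4 fR V_g)]/2 = [79.8 − √(79.8² − 4×79.8×16)]/2 = 22.1 m/s
Supergeostrophic (V > V_g = 16 m/s), as expected around a high.
Converting: 22.1 m/s × 3.6 = 79.7 km/h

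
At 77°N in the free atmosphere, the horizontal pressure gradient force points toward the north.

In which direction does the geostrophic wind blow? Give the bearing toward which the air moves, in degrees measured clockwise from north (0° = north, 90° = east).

090°

The pressure-gradient force points toward the north (bearing 000°).
Geostrophic balance: in the Northern Hemisphere the Coriolis force deflects motion to the right, so the geostrophic wind blows 90° to the right of the pressure-gradient force (low pressure on the left).
Rotating 000° by 90° clockwise gives 090° — the wind blows toward the east.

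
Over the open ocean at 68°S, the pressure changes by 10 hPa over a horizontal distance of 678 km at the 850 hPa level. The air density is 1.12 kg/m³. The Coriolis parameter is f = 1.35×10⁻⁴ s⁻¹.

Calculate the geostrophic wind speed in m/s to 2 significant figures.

Pressure gradient: |∂P/∂n| = 1000 Pa / 678000 m = 1.47×10⁻³ Pa/m
Geostrophic balance (pressure-gradient force = Coriolis force):
V_g = (1/(fρ)) |∂P/∂n| = 1.47×10⁻³ / (1.35×10⁻⁴ × 1.12) = 9.75 m/s

9.8 m/s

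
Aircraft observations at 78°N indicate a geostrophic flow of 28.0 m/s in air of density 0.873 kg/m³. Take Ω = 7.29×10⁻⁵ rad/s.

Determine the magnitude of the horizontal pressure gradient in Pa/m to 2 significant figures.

Coriolis parameter at 78°N:
f = 2Ω sin φ = 2 × 7.29×10⁻⁵ × sin 78° = 1.43×10⁻⁴ s⁻¹
Geostrophic balance rearranged: |∂P/∂n| = f ρ V_g
|∂P/∂n| = 1.43×10⁻⁴ × 0.873 × 28.0 = 3.49×10⁻³ Pa/m

3.5×10⁻³ Pa/m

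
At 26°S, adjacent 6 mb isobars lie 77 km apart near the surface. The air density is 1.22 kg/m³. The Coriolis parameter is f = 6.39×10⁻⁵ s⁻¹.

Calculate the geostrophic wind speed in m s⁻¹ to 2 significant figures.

Pressure gradient: |∂P/∂n| = 600 Pa / 77000 m = 7.79×10⁻³ Pa/m
Geostrophic balance (pressure-gradient force = Coriolis force):
V_g = (1/(fρ)) |∂P/∂n| = 7.79×10⁻³ / (6.39×10⁻⁵ × 1.22) = 100.0 m/s

100 m s⁻¹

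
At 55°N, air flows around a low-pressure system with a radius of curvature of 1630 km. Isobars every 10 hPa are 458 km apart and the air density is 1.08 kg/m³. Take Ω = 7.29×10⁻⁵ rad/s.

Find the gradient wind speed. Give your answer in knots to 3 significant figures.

30.5 knots

Coriolis parameter at 55°N:
f = 2Ω sin φ = 2 × 7.29×10⁻⁵ × sin 55° = 1.19×10⁻⁴ s⁻¹
Pressure gradient: |∂P/∂n| = 1000 Pa / 458000 m = 2.18×10⁻³ Pa/m
Geostrophic speed: V_g = |∂P/∂n|/(fρ) = 2.18×10⁻³/(1.19×10⁻⁴ × 1.08) = 16.9 m/s
Around a low, centrifugal force acts outward with Coriolis, so pressure-gradient force balances both:
(1/ρ)|∂P/∂n| = fV + V²/R  →  V² + fR·V − fR·V_g = 0
With fR = 1.19×10⁻⁴ × 1630×10³ m = 195 m/s:
V = [−fR + √((fR)² + 4 fR V_g)]/2 = [−195 + √(195² + 4×195×16.9)]/2 = 15.7 m/s
Subgeostrophic (V < V_g = 16.9 m/s), as expected around a low.
Converting: 15.7 m/s × 1.944 = 30.5 knots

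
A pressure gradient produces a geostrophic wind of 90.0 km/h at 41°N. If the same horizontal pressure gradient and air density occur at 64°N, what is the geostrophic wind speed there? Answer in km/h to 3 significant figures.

65.7 km/h

With the same pressure gradient and density, V_g ∝ 1/f ∝ 1/sin φ.
V₂ = V₁ · sin φ₁ / sin φ₂ = 90.0 × sin 41° / sin 64°
V₂ = 90.0 × 0.6561/0.8988 = 65.7 km/h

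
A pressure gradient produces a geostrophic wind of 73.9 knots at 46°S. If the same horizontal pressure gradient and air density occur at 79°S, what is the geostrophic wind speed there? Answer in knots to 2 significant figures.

With the same pressure gradient and density, V_g ∝ 1/f ∝ 1/sin φ.
V₂ = V₁ · sin φ₁ / sin φ₂ = 73.9 × sin 46° / sin 79°
V₂ = 73.9 × 0.7193/0.9816 = 54 knots

54 knots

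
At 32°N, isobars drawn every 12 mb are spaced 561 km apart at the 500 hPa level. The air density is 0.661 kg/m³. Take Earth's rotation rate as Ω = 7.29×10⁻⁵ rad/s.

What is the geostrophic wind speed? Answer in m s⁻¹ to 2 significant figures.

Coriolis parameter at 32°N:
f = 2Ω sin φ = 2 × 7.29×10⁻⁵ × sin 32° = 7.73×10⁻⁵ s⁻¹
Pressure gradient: |∂P/∂n| = 1200 Pa / 561000 m = 2.14×10⁻³ Pa/m
Geostrophic balance (pressure-gradient force = Coriolis force):
V_g = (1/(fρ)) |∂P/∂n| = 2.14×10⁻³ / (7.73×10⁻⁵ × 0.661) = 41.9 m/s

42 m s⁻¹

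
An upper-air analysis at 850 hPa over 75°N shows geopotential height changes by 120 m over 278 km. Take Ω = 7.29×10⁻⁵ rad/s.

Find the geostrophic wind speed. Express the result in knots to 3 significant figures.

58.4 knots

Coriolis parameter at 75°N:
f = 2Ω sin φ = 2 × 7.29×10⁻⁵ × sin 75° = 1.41×10⁻⁴ s⁻¹
Height gradient: |∂Z/∂n| = 120 m / 278000 m = 4.32×10⁻⁴
On a pressure surface, geostrophic balance gives V_g = (g/f)|∂Z/∂n|:
V_g = 9.81 × 4.32×10⁻⁴ / 1.41×10⁻⁴ = 30.1 m/s
Converting: 30.1 m/s × 1.944 = 58.4 knots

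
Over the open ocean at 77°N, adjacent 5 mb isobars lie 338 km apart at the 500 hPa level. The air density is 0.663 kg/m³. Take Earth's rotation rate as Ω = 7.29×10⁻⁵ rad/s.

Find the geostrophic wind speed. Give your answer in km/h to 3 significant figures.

Coriolis parameter at 77°N:
f = 2Ω sin φ = 2 × 7.29×10⁻⁵ × sin 77° = 1.42×10⁻⁴ s⁻¹
Pressure gradient: |∂P/∂n| = 500 Pa / 338000 m = 1.48×10⁻³ Pa/m
Geostrophic balance (pressure-gradient force = Coriolis force):
V_g = (1/(fρ)) |∂P/∂n| = 1.48×10⁻³ / (1.42×10⁻⁴ × 0.663) = 15.7 m/s
Converting: 15.7 m/s × 3.6 = 56.5 km/h

56.5 km/h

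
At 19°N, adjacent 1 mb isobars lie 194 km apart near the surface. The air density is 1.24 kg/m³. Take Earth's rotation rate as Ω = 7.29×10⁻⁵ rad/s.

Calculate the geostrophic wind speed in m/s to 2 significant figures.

Coriolis parameter at 19°N:
f = 2Ω sin φ = 2 × 7.29×10⁻⁵ × sin 19° = 4.75×10⁻⁵ s⁻¹
Pressure gradient: |∂P/∂n| = 100 Pa / 194000 m = 5.15×10⁻⁴ Pa/m
Geostrophic balance (pressure-gradient force = Coriolis force):
V_g = (1/(fρ)) |∂P/∂n| = 5.15×10⁻⁴ / (4.75×10⁻⁵ × 1.24) = 8.76 m/s

8.8 m/s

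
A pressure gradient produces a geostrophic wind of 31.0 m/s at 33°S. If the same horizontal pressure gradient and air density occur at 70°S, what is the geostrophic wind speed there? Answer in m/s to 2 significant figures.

With the same pressure gradient and density, V_g ∝ 1/f ∝ 1/sin φ.
V₂ = V₁ · sin φ₁ / sin φ₂ = 31.0 × sin 33° / sin 70°
V₂ = 31.0 × 0.5446/0.9397 = 18 m/s

18 m/s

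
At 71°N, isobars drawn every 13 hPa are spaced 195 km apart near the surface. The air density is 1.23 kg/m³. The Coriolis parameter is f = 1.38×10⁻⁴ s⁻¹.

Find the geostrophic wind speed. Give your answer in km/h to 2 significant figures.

140 km/h

Pressure gradient: |∂P/∂n| = 1300 Pa / 195000 m = 6.67×10⁻³ Pa/m
Geostrophic balance (pressure-gradient force = Coriolis force):
V_g = (1/(fρ)) |∂P/∂n| = 6.67×10⁻³ / (1.38×10⁻⁴ × 1.23) = 39.3 m/s
Converting: 39.3 m/s × 3.6 = 140 km/h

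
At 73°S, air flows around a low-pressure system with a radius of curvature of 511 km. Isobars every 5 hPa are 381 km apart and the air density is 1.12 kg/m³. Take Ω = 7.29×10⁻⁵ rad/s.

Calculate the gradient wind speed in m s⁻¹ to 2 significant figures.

7.6 m s⁻¹

Coriolis parameter at 73°S:
f = 2Ω sin φ = 2 × 7.29×10⁻⁵ × sin 73° = 1.39×10⁻⁴ s⁻¹
Pressure gradient: |∂P/∂n| = 500 Pa / 381000 m = 1.31×10⁻³ Pa/m
Geostrophic speed: V_g = |∂P/∂n|/(fρ) = 1.31×10⁻³/(1.39×10⁻⁴ × 1.12) = 8.40 m/s
Around a low, centrifugal force acts outward with Coriolis, so pressure-gradient force balances both:
(1/ρ)|∂P/∂n| = fV + V²/R  →  V² + fR·V − fR·V_g = 0
With fR = 1.39×10⁻⁴ × 511×10³ m = 71.2 m/s:
V = [−fR + √((fR)² + 4 fR V_g)]/2 = [−71.2 + √(71.2² + 4×71.2×8.4)]/2 = 7.59 m/s
Subgeostrophic (V < V_g = 8.4 m/s), as expected around a low.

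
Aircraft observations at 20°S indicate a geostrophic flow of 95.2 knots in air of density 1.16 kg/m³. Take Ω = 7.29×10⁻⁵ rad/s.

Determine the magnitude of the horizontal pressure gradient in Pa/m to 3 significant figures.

Coriolis parameter at 20°S:
f = 2Ω sin φ = 2 × 7.29×10⁻⁵ × sin 20° = 4.99×10⁻⁵ s⁻¹
Wind speed in SI: 95.2 knots = 49.0 m/s
Geostrophic balance rearranged: |∂P/∂n| = f ρ V_g
|∂P/∂n| = 4.99×10⁻⁵ × 1.16 × 49.0 = 2.83×10⁻³ Pa/m

2.83×10⁻³ Pa/m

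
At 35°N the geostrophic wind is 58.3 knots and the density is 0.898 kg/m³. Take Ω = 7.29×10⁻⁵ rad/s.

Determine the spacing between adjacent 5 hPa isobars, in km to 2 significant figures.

Coriolis parameter at 35°N:
f = 2Ω sin φ = 2 × 7.29×10⁻⁵ × sin 35° = 8.36×10⁻⁵ s⁻¹
Wind speed in SI: 58.3 knots = 30.0 m/s
Geostrophic balance rearranged: |∂P/∂n| = f ρ V_g
|∂P/∂n| = 8.36×10⁻⁵ × 0.898 × 30.0 = 2.25×10⁻³ Pa/m
Isobar spacing: Δn = ΔP/|∂P/∂n| = 500 Pa / 2.25×10⁻³ Pa/m = 221992 m ≈ 220 km

220 km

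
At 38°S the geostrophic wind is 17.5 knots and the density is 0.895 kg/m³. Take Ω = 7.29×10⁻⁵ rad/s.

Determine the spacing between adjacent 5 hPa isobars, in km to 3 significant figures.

Coriolis parameter at 38°S:
f = 2Ω sin φ = 2 × 7.29×10⁻⁵ × sin 38° = 8.98×10⁻⁵ s⁻¹
Wind speed in SI: 17.5 knots = 9.00 m/s
Geostrophic balance rearranged: |∂P/∂n| = f ρ V_g
|∂P/∂n| = 8.98×10⁻⁵ × 0.895 × 9.00 = 7.23×10⁻⁴ Pa/m
Isobar spacing: Δn = ΔP/|∂P/∂n| = 500 Pa / 7.23×10⁻⁴ Pa/m = 691308 m ≈ 691 km

691 km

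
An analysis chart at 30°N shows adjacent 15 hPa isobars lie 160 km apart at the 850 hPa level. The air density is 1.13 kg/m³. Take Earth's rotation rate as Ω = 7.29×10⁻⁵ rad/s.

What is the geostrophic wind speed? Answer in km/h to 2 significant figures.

410 km/h

Coriolis parameter at 30°N:
f = 2Ω sin φ = 2 × 7.29×10⁻⁵ × sin 30° = 7.29×10⁻⁵ s⁻¹
Pressure gradient: |∂P/∂n| = 1500 Pa / 160000 m = 9.38×10⁻³ Pa/m
Geostrophic balance (pressure-gradient force = Coriolis force):
V_g = (1/(fρ)) |∂P/∂n| = 9.38×10⁻³ / (7.29×10⁻⁵ × 1.13) = 114 m/s
Converting: 114 m/s × 3.6 = 410 km/h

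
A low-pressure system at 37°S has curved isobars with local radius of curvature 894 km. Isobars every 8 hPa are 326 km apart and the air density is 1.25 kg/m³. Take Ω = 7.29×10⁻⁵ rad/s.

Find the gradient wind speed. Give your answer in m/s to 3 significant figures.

18.2 m/s

Coriolis parameter at 37°S:
f = 2Ω sin φ = 2 × 7.29×10⁻⁵ × sin 37° = 8.77×10⁻⁵ s⁻¹
Pressure gradient: |∂P/∂n| = 800 Pa / 326000 m = 2.45×10⁻³ Pa/m
Geostrophic speed: V_g = |∂P/∂n|/(fρ) = 2.45×10⁻³/(8.77×10⁻⁵ × 1.25) = 22.4 m/s
Around a low, centrifugal force acts outward with Coriolis, so pressure-gradient force balances both:
(1/ρ)|∂P/∂n| = fV + V²/R  →  V² + fR·V − fR·V_g = 0
With fR = 8.77×10⁻⁵ × 894×10³ m = 78.4 m/s:
V = [−fR + √((fR)² + 4 fR V_g)]/2 = [−78.4 + √(78.4² + 4×78.4×22.4)]/2 = 18.2 m/s
Subgeostrophic (V < V_g = 22.4 m/s), as expected around a low.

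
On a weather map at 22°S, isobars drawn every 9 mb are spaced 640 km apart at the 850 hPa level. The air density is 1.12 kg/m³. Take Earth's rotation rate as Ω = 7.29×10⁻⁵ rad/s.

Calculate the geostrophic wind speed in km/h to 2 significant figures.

83 km/h

Coriolis parameter at 22°S:
f = 2Ω sin φ = 2 × 7.29×10⁻⁵ × sin 22° = 5.46×10⁻⁵ s⁻¹
Pressure gradient: |∂P/∂n| = 900 Pa / 640000 m = 1.41×10⁻³ Pa/m
Geostrophic balance (pressure-gradient force = Coriolis force):
V_g = (1/(fρ)) |∂P/∂n| = 1.41×10⁻³ / (5.46×10⁻⁵ × 1.12) = 23.0 m/s
Converting: 23.0 m/s × 3.6 = 83 km/h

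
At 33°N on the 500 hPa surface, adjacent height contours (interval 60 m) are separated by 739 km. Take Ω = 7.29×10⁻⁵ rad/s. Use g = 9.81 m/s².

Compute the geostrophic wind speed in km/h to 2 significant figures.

36 km/h

Coriolis parameter at 33°N:
f = 2Ω sin φ = 2 × 7.29×10⁻⁵ × sin 33° = 7.94×10⁻⁵ s⁻¹
Height gradient: |∂Z/∂n| = 60 m / 739000 m = 8.12×10⁻⁵
On a pressure surface, geostrophic balance gives V_g = (g/f)|∂Z/∂n|:
V_g = 9.81 × 8.12×10⁻⁵ / 7.94×10⁻⁵ = 10.0 m/s
Converting: 10.0 m/s × 3.6 = 36 km/h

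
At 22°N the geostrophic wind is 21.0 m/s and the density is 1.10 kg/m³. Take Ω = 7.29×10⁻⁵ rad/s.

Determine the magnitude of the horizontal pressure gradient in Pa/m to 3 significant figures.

Coriolis parameter at 22°N:
f = 2Ω sin φ = 2 × 7.29×10⁻⁵ × sin 22° = 5.46×10⁻⁵ s⁻¹
Geostrophic balance rearranged: |∂P/∂n| = f ρ V_g
|∂P/∂n| = 5.46×10⁻⁵ × 1.10 × 21.0 = 1.26×10⁻³ Pa/m

1.26×10⁻³ Pa/m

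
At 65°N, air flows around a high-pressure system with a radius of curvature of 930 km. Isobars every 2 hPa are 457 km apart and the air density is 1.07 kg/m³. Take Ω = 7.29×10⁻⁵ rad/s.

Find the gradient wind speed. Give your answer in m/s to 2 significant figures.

3.2 m/s

Coriolis parameter at 65°N:
f = 2Ω sin φ = 2 × 7.29×10⁻⁵ × sin 65° = 1.32×10⁻⁴ s⁻¹
Pressure gradient: |∂P/∂n| = 200 Pa / 457000 m = 4.38×10⁻⁴ Pa/m
Geostrophic speed: V_g = |∂P/∂n|/(fρ) = 4.38×10⁻⁴/(1.32×10⁻⁴ × 1.07) = 3.10 m/s
Around a high, pressure-gradient force acts outward with centrifugal, so Coriolis balances both:
fV = (1/ρ)|∂P/∂n| + V²/R  →  V² − fR·V + fR·V_g = 0
With fR = 1.32×10⁻⁴ × 930×10³ m = 123 m/s:
V = [fR − √((fR)² − 4 fR V_g)]/2 = [123 − √(123² − 4×123×3.1)]/2 = 3.18 m/s
Supergeostrophic (V > V_g = 3.1 m/s), as expected around a high.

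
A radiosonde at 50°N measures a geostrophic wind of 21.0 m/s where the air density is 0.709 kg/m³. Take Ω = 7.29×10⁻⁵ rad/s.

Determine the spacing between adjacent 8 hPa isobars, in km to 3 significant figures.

481 km

Coriolis parameter at 50°N:
f = 2Ω sin φ = 2 × 7.29×10⁻⁵ × sin 50° = 1.12×10⁻⁴ s⁻¹
Geostrophic balance rearranged: |∂P/∂n| = f ρ V_g
|∂P/∂n| = 1.12×10⁻⁴ × 0.709 × 21.0 = 1.66×10⁻³ Pa/m
Isobar spacing: Δn = ΔP/|∂P/∂n| = 800 Pa / 1.66×10⁻³ Pa/m = 481075 m ≈ 481 km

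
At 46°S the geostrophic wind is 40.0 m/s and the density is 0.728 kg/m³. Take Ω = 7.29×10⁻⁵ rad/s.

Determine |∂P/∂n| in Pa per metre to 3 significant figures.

Coriolis parameter at 46°S:
f = 2Ω sin φ = 2 × 7.29×10⁻⁵ × sin 46° = 1.05×10⁻⁴ s⁻¹
Geostrophic balance rearranged: |∂P/∂n| = f ρ V_g
|∂P/∂n| = 1.05×10⁻⁴ × 0.728 × 40.0 = 3.05×10⁻³ Pa/m

3.05×10⁻³ Pa/m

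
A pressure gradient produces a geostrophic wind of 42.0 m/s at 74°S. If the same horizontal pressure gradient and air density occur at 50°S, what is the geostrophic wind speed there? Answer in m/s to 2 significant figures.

53 m/s

With the same pressure gradient and density, V_g ∝ 1/f ∝ 1/sin φ.
V₂ = V₁ · sin φ₁ / sin φ₂ = 42.0 × sin 74° / sin 50°
V₂ = 42.0 × 0.9613/0.7660 = 53 m/s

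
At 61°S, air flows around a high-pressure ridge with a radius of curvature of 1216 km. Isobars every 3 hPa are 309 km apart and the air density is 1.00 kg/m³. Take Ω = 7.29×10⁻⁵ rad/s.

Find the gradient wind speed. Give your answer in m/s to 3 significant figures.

8.03 m/s

Coriolis parameter at 61°S:
f = 2Ω sin φ = 2 × 7.29×10⁻⁵ × sin 61° = 1.28×10⁻⁴ s⁻¹
Pressure gradient: |∂P/∂n| = 300 Pa / 309000 m = 9.71×10⁻⁴ Pa/m
Geostrophic speed: V_g = |∂P/∂n|/(fρ) = 9.71×10⁻⁴/(1.28×10⁻⁴ × 1.00) = 7.61 m/s
Around a high, pressure-gradient force acts outward with centrifugal, so Coriolis balances both:
fV = (1/ρ)|∂P/∂n| + V²/R  →  V² − fR·V + fR·V_g = 0
With fR = 1.28×10⁻⁴ × 1216×10³ m = 155 m/s:
V = [fR − √((fR)² − 4 fR V_g)]/2 = [155 − √(155² − 4×155×7.61)]/2 = 8.03 m/s
Supergeostrophic (V > V_g = 7.61 m/s), as expected around a high.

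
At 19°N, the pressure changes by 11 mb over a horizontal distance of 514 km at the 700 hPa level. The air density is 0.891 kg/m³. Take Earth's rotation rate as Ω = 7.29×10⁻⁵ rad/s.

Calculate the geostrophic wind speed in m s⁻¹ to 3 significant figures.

50.6 m s⁻¹

Coriolis parameter at 19°N:
f = 2Ω sin φ = 2 × 7.29×10⁻⁵ × sin 19° = 4.75×10⁻⁵ s⁻¹
Pressure gradient: |∂P/∂n| = 1100 Pa / 514000 m = 2.14×10⁻³ Pa/m
Geostrophic balance (pressure-gradient force = Coriolis force):
V_g = (1/(fρ)) |∂P/∂n| = 2.14×10⁻³ / (4.75×10⁻⁵ × 0.891) = 50.6 m/s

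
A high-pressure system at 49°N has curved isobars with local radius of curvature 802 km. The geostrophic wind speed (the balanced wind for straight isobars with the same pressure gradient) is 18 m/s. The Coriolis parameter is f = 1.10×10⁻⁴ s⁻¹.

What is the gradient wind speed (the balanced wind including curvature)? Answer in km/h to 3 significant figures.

Around a high, pressure-gradient force acts outward with centrifugal, so Coriolis balances both:
fV = (1/ρ)|∂P/∂n| + V²/R  →  V² − fR·V + fR·V_g = 0
With fR = 1.10×10⁻⁴ × 802×10³ m = 88.2 m/s:
V = [fR − √((fR)² − 4 fR V_g)]/2 = [88.2 − √(88.2² − 4×88.2×18)]/2 = 25.2 m/s
Supergeostrophic (V > V_g = 18 m/s), as expected around a high.
Converting: 25.2 m/s × 3.6 = 90.7 km/h

90.7 km/h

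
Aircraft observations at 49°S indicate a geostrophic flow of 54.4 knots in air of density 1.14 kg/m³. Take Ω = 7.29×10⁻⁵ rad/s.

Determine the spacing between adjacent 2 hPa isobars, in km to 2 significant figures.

57 km

Coriolis parameter at 49°S:
f = 2Ω sin φ = 2 × 7.29×10⁻⁵ × sin 49° = 1.10×10⁻⁴ s⁻¹
Wind speed in SI: 54.4 knots = 28.0 m/s
Geostrophic balance rearranged: |∂P/∂n| = f ρ V_g
|∂P/∂n| = 1.10×10⁻⁴ × 1.14 × 28.0 = 3.51×10⁻³ Pa/m
Isobar spacing: Δn = ΔP/|∂P/∂n| = 200 Pa / 3.51×10⁻³ Pa/m = 56971 m ≈ 57 km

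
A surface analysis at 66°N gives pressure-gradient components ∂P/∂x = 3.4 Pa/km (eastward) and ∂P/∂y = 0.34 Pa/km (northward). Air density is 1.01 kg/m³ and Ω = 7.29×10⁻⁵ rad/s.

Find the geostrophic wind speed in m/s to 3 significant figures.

Coriolis parameter at 66°N:
f = 2Ω sin φ = 2 × 7.29×10⁻⁵ × sin 66° = 1.33×10⁻⁴ s⁻¹
Component geostrophic relations (x east, y north):
u_g = −(1/(fρ)) ∂P/∂y,  v_g = (1/(fρ)) ∂P/∂x
u_g = −(0.34×10⁻³)/(1.33×10⁻⁴ × 1.01) = −2.53 m/s;  v_g = (3.4×10⁻³)/(1.33×10⁻⁴ × 1.01) = 25.3 m/s
|V_g| = √(u_g² + v_g²) = 25.4 m/s

25.4 m/s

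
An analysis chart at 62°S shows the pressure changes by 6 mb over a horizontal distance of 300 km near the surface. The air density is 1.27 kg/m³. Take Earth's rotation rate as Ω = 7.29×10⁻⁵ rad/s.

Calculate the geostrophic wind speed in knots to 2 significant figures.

Coriolis parameter at 62°S:
f = 2Ω sin φ = 2 × 7.29×10⁻⁵ × sin 62° = 1.29×10⁻⁴ s⁻¹
Pressure gradient: |∂P/∂n| = 600 Pa / 300000 m = 2.00×10⁻³ Pa/m
Geostrophic balance (pressure-gradient force = Coriolis force):
V_g = (1/(fρ)) |∂P/∂n| = 2.00×10⁻³ / (1.29×10⁻⁴ × 1.27) = 12.2 m/s
Converting: 12.2 m/s × 1.944 = 24 knots

24 knots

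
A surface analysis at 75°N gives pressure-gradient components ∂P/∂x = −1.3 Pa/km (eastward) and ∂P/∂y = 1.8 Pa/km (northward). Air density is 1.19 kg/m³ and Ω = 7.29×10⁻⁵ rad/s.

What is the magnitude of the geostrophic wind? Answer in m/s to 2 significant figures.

Coriolis parameter at 75°N:
f = 2Ω sin φ = 2 × 7.29×10⁻⁵ × sin 75° = 1.41×10⁻⁴ s⁻¹
Component geostrophic relations (x east, y north):
u_g = −(1/(fρ)) ∂P/∂y,  v_g = (1/(fρ)) ∂P/∂x
u_g = −(1.8×10⁻³)/(1.41×10⁻⁴ × 1.19) = −10.7 m/s;  v_g = (−1.3×10⁻³)/(1.41×10⁻⁴ × 1.19) = −7.76 m/s
|V_g| = √(u_g² + v_g²) = 13.2 m/s

13 m/s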